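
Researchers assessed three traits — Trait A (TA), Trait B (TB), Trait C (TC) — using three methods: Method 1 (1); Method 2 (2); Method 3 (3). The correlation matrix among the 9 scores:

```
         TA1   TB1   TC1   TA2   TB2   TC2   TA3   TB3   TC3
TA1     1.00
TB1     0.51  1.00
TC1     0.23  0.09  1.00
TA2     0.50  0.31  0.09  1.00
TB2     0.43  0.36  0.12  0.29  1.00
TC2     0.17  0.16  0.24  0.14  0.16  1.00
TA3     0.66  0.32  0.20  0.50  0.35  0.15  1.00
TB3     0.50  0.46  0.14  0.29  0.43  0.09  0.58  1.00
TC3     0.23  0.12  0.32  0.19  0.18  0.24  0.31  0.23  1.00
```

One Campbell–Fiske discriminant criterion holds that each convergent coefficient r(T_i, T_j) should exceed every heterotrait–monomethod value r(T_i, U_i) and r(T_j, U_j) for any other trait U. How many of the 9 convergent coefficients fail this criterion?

Each convergent coefficient versus the relevant comparison correlations:
TA (methods 1·2): 0.50 vs {0.51, 0.29, 0.23, 0.14} → fail.
TA (methods 1·3): 0.66 vs {0.51, 0.58, 0.23, 0.31} → pass.
TA (methods 2·3): 0.50 vs {0.29, 0.58, 0.14, 0.31} → fail.
TB (methods 1·2): 0.36 vs {0.51, 0.29, 0.09, 0.16} → fail.
TB (methods 1·3): 0.46 vs {0.51, 0.58, 0.09, 0.23} → fail.
TB (methods 2·3): 0.43 vs {0.29, 0.58, 0.16, 0.23} → fail.
TC (methods 1·2): 0.24 vs {0.23, 0.14, 0.09, 0.16} → pass.
TC (methods 1·3): 0.32 vs {0.23, 0.31, 0.09, 0.23} → pass.
TC (methods 2·3): 0.24 vs {0.14, 0.31, 0.16, 0.23} → fail.
6 of 9 fail.

6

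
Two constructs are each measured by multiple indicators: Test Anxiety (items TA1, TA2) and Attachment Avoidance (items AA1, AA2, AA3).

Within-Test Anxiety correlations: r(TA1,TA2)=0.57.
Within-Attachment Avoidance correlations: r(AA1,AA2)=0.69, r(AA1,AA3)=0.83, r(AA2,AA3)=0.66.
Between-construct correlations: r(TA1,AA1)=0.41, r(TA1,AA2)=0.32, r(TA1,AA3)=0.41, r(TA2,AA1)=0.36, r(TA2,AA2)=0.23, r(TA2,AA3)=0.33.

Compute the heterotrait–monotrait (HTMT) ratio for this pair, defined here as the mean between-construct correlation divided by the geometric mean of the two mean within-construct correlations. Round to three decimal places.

0.533

Mean heterotrait r = 2.06/6 = 0.3433.
Mean within-TA = 0.57/1 = 0.5700; mean within-AA = 2.18/3 = 0.7267.
Geometric mean = √(0.5700 × 0.7267) = 0.6436.
HTMT = 0.3433 / 0.6436 = 0.533.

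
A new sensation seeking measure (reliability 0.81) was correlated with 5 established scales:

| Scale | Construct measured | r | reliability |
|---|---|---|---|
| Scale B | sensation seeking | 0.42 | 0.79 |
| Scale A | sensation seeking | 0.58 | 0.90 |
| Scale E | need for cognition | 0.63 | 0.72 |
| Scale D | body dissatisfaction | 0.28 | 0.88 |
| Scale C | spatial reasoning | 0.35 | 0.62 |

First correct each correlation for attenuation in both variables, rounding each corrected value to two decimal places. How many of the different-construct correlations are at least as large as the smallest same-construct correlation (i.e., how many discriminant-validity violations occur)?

Disattenuated r (r / √(r_scale · r_new)):
  Scale B (conv): 0.42 / √(0.79·0.81) = 0.53
  Scale A (conv): 0.58 / √(0.90·0.81) = 0.68
  Scale E (disc): 0.63 / √(0.72·0.81) = 0.82
  Scale D (disc): 0.28 / √(0.88·0.81) = 0.33
  Scale C (disc): 0.35 / √(0.62·0.81) = 0.49
Smallest convergent = 0.53. Discriminant values: 0.82, 0.33, 0.49; count ≥ 0.53 → 1.

1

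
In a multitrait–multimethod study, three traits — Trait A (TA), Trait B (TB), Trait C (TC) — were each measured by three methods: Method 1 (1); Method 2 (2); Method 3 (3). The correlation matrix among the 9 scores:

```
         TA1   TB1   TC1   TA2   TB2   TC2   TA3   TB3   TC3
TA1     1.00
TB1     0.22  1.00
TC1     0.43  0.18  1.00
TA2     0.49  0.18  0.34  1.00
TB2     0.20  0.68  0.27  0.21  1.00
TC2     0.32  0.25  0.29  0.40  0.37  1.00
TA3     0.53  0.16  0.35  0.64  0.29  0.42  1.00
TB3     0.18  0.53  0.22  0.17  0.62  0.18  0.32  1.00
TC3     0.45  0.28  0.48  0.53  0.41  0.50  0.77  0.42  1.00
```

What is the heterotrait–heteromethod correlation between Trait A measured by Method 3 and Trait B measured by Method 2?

Different traits and methods: r(TA3, TB2) = 0.29.

0.29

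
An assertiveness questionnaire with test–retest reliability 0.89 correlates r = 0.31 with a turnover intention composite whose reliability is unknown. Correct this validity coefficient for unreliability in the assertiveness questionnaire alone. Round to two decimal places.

Single correction: r_c = r_obs / √r_xx = 0.31 / √0.89 = 0.31 / 0.9434 ≈ 0.33.

0.33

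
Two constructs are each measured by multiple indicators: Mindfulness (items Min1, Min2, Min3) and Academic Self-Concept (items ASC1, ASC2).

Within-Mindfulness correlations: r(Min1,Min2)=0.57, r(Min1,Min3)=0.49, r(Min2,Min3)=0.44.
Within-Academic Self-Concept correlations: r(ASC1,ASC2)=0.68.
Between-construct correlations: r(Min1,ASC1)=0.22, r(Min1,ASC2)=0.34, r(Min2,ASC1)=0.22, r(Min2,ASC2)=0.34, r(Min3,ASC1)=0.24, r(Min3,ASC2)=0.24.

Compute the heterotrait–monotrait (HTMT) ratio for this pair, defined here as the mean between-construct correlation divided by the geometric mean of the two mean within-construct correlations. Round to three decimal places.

Between-construct mean = 1.60/6 = 0.2667.
Mean within-Min = 1.50/3 = 0.5000; mean within-ASC = 0.68/1 = 0.6800.
Geometric mean = √(0.5000 × 0.6800) = 0.5831.
HTMT = 0.2667 / 0.5831 = 0.457.

0.457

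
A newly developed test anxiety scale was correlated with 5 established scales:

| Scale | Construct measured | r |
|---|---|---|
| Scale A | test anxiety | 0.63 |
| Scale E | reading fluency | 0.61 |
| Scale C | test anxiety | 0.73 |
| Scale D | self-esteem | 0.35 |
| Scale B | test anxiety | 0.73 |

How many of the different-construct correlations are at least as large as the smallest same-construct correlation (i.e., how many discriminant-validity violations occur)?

Convergent (same construct = test anxiety): Scale A, Scale C, Scale B.
Smallest convergent = 0.63. Discriminant values: 0.61, 0.35; count ≥ 0.63 → 0.

0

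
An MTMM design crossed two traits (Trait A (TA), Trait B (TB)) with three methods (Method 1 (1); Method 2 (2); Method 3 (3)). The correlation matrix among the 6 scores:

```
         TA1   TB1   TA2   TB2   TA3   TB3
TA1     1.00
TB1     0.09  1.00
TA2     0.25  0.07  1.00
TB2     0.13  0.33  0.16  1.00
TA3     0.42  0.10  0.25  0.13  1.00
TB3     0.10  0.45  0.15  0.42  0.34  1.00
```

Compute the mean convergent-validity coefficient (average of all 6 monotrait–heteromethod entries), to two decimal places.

0.35

Convergent values: 0.25, 0.42, 0.25, 0.33, 0.45, 0.42; mean = 2.12/6 = 0.35.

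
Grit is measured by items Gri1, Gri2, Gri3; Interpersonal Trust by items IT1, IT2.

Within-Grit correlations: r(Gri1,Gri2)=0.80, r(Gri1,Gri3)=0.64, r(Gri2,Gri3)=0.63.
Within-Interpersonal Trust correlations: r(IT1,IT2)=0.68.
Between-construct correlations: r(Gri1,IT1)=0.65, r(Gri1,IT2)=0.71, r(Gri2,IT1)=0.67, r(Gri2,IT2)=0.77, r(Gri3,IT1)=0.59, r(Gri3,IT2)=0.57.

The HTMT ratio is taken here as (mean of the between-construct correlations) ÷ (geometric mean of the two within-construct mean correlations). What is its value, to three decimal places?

0.964

Mean between = 3.96/6 = 0.6600.
Mean within-Gri = 2.07/3 = 0.6900; mean within-IT = 0.68/1 = 0.6800.
Geometric mean = √(0.6900 × 0.6800) = 0.6850.
HTMT = 0.6600 / 0.6850 = 0.964.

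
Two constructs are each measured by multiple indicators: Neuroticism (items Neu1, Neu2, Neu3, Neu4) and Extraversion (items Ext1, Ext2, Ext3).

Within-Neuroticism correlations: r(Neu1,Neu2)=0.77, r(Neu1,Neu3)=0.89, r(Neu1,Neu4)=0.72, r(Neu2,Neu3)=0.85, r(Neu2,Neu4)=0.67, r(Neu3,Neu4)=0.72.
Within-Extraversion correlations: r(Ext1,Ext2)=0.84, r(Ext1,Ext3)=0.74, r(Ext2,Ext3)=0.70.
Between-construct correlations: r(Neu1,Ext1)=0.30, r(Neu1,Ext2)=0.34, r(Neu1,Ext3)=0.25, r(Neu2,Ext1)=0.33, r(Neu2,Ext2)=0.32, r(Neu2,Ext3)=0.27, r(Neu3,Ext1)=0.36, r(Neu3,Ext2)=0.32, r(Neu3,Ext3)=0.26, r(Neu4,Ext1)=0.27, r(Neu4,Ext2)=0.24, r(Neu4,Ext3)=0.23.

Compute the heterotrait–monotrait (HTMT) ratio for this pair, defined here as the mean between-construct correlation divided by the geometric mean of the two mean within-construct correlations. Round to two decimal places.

0.38

Mean heterotrait r = 3.49/12 = 0.2908.
Mean within-Neu = 4.62/6 = 0.7700; mean within-Ext = 2.28/3 = 0.7600.
Geometric mean = √(0.7700 × 0.7600) = 0.7650.
HTMT = 0.2908 / 0.7650 = 0.38.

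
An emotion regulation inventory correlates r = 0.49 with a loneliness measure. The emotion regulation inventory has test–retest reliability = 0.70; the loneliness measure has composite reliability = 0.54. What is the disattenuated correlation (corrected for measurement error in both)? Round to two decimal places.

r_true = r_obs / √(r_xx · r_yy) = 0.49 / √(0.70 × 0.54) = 0.49 / √0.3780 = 0.49 / 0.6148 ≈ 0.80.

0.80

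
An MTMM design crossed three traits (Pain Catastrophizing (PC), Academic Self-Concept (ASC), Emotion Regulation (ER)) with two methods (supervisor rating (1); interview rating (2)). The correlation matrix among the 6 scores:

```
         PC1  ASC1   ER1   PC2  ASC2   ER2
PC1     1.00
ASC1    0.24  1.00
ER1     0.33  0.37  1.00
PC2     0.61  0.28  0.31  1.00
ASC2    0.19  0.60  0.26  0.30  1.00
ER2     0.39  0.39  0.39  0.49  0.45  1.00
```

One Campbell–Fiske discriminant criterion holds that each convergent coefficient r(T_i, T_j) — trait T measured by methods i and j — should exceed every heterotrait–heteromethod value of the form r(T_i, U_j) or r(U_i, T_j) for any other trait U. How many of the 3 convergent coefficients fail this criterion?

Convergent coefficients and their comparison sets:
PC (methods 1·2): 0.61 vs {0.19, 0.28, 0.39, 0.31} → pass.
ASC (methods 1·2): 0.60 vs {0.28, 0.19, 0.39, 0.26} → pass.
ER (methods 1·2): 0.39 vs {0.31, 0.39, 0.26, 0.39} → fail.
1 of 3 fail.

1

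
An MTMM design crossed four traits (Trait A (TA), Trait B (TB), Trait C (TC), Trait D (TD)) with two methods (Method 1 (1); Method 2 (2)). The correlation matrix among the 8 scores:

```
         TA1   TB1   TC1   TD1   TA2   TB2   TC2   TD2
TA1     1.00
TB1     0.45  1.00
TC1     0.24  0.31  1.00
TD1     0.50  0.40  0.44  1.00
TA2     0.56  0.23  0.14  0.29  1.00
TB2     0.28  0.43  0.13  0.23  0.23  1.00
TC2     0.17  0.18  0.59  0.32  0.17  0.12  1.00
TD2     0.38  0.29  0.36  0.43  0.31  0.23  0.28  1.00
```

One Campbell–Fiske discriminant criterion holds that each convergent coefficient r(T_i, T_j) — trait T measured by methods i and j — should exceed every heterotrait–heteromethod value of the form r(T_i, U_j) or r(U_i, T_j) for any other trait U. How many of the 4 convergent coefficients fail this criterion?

Checking each validity diagonal entry against its comparison values:
TA (methods 1·2): 0.56 vs {0.28, 0.23, 0.17, 0.14, 0.38, 0.29} → pass.
TB (methods 1·2): 0.43 vs {0.23, 0.28, 0.18, 0.13, 0.29, 0.23} → pass.
TC (methods 1·2): 0.59 vs {0.14, 0.17, 0.13, 0.18, 0.36, 0.32} → pass.
TD (methods 1·2): 0.43 vs {0.29, 0.38, 0.23, 0.29, 0.32, 0.36} → pass.
0 of 4 fail.

0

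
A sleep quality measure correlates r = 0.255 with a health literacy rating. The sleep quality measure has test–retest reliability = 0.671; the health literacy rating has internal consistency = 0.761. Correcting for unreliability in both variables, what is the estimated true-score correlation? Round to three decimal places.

r_true = r_obs / √(r_xx · r_yy) = 0.255 / √(0.671 × 0.761) = 0.255 / √0.510631 = 0.255 / 0.7146 ≈ 0.357.

0.357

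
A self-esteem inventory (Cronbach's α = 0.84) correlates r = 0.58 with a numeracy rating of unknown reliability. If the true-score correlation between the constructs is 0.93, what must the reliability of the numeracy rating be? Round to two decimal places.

r_true = r_obs / √(r_xx · r_yy) ⇒ 0.93 = 0.58 / √(0.84 · r_yy).
√(0.84 · r_yy) = 0.58 / 0.93 = 0.6237; 0.84 · r_yy = 0.3890; r_yy = 0.3890 / 0.84 ≈ 0.46.

0.46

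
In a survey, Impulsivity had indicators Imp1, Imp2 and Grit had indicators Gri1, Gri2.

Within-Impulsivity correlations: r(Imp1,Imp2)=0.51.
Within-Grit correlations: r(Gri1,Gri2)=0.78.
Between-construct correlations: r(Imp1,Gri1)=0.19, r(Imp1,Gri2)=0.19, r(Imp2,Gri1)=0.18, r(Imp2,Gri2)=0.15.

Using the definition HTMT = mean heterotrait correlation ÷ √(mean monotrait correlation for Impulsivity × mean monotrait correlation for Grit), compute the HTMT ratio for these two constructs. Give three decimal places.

Mean heterotrait r = 0.71/4 = 0.1775.
Mean within-Imp = 0.51/1 = 0.5100; mean within-Gri = 0.78/1 = 0.7800.
Geometric mean = √(0.5100 × 0.7800) = 0.6307.
HTMT = 0.1775 / 0.6307 = 0.281.

0.281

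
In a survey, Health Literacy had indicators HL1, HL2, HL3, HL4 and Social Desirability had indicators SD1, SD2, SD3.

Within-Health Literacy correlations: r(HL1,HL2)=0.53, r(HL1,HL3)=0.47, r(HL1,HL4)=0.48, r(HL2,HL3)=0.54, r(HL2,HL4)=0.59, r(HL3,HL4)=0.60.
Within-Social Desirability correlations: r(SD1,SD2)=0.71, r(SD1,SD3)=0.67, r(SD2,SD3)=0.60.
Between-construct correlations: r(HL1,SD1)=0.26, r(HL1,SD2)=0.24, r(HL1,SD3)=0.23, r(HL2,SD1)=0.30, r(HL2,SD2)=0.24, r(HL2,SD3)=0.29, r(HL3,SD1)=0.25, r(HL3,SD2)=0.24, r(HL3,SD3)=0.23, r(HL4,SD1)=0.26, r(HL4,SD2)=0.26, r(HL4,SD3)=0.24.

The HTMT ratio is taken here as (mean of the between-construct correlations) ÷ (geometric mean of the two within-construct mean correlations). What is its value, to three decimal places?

0.426

Mean between = 3.04/12 = 0.2533.
Mean within-HL = 3.21/6 = 0.5350; mean within-SD = 1.98/3 = 0.6600.
Geometric mean = √(0.5350 × 0.6600) = 0.5942.
HTMT = 0.2533 / 0.5942 = 0.426.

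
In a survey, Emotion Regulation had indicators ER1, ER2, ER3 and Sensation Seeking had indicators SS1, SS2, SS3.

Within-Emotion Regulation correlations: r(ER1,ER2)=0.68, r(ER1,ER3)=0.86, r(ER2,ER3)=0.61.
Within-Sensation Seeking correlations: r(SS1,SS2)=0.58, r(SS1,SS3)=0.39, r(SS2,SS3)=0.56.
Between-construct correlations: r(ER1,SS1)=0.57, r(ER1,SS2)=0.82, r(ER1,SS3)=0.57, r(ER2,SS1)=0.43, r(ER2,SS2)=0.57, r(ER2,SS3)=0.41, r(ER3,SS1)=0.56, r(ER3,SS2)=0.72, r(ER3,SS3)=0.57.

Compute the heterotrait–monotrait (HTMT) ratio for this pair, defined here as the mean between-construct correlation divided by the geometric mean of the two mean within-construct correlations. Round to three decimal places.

0.959

Between-construct mean = 5.22/9 = 0.5800.
Mean within-ER = 2.15/3 = 0.7167; mean within-SS = 1.53/3 = 0.5100.
Geometric mean = √(0.7167 × 0.5100) = 0.6046.
HTMT = 0.5800 / 0.6046 = 0.959.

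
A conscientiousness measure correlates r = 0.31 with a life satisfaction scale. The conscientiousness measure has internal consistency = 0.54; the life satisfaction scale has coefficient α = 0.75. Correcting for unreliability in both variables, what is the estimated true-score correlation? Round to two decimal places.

r_true = r_obs / √(r_xx · r_yy) = 0.31 / √(0.54 × 0.75) = 0.31 / √0.4050 = 0.31 / 0.6364 ≈ 0.49.

0.49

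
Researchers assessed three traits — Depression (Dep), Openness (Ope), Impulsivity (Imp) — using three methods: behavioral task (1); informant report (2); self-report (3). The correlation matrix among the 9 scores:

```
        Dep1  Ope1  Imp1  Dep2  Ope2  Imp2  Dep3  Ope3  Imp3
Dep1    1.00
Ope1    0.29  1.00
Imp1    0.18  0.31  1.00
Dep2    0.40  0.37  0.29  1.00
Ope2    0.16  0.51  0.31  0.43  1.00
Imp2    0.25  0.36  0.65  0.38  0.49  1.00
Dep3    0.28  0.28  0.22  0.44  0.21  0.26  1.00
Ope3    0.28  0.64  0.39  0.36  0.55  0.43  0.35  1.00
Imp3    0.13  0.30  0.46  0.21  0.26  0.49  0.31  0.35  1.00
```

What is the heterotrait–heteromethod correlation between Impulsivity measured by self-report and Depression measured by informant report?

Different traits and methods: r(Imp3, Dep2) = 0.21.

0.21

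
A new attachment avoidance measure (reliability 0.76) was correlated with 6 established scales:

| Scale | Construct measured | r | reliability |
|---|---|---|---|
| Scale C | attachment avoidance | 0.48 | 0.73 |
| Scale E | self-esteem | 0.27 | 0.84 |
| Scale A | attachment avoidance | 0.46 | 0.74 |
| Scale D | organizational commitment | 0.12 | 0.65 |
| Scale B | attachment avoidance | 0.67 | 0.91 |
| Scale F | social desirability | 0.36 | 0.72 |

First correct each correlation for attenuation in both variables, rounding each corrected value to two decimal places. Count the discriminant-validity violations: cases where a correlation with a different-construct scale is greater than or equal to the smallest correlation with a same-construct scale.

0

Disattenuated r (r / √(r_scale · r_new)):
  Scale C (conv): 0.48 / √(0.73·0.76) = 0.64
  Scale E (disc): 0.27 / √(0.84·0.76) = 0.34
  Scale A (conv): 0.46 / √(0.74·0.76) = 0.61
  Scale D (disc): 0.12 / √(0.65·0.76) = 0.17
  Scale B (conv): 0.67 / √(0.91·0.76) = 0.81
  Scale F (disc): 0.36 / √(0.72·0.76) = 0.49
Smallest convergent = 0.61. Discriminant values: 0.34, 0.17, 0.49; count ≥ 0.61 → 0.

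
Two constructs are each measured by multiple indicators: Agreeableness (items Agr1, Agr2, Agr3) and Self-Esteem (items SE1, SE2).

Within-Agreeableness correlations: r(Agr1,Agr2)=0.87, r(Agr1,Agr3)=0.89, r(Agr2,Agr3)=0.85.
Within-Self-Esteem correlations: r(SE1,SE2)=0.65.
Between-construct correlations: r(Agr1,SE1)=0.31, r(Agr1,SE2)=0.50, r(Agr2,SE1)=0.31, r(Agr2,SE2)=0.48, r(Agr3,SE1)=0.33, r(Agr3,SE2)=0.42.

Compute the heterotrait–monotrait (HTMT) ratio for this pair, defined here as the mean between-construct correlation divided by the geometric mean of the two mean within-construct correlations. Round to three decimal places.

0.521

Mean heterotrait r = 2.35/6 = 0.3917.
Mean within-Agr = 2.61/3 = 0.8700; mean within-SE = 0.65/1 = 0.6500.
Geometric mean = √(0.8700 × 0.6500) = 0.7520.
HTMT = 0.3917 / 0.7520 = 0.521.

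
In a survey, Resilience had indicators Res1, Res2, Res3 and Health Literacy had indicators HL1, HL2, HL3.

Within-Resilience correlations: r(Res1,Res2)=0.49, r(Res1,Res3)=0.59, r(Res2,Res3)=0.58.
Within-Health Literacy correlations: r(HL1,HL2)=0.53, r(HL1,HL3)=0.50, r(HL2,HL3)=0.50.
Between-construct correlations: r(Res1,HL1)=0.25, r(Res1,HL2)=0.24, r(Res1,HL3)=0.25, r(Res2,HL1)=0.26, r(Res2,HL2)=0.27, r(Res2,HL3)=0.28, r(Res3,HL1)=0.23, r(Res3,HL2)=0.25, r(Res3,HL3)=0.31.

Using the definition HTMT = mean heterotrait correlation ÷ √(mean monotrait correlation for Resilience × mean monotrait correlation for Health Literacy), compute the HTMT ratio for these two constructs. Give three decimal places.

Between-construct mean = 2.34/9 = 0.2600.
Mean within-Res = 1.66/3 = 0.5533; mean within-HL = 1.53/3 = 0.5100.
Geometric mean = √(0.5533 × 0.5100) = 0.5312.
HTMT = 0.2600 / 0.5312 = 0.489.

0.489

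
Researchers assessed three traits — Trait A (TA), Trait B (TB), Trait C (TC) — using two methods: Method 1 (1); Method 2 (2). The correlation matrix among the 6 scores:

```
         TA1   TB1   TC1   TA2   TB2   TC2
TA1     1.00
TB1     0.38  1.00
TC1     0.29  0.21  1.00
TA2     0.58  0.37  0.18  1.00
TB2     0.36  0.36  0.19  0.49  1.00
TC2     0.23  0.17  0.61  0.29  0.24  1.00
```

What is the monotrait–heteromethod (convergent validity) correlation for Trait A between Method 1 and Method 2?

Same trait (TA), different methods: r(TA1, TA2) = 0.58.

0.58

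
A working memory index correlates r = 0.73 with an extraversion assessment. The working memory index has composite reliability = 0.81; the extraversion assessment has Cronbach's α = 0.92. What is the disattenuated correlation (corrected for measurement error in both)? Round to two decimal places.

0.85

r_true = r_obs / √(r_xx · r_yy) = 0.73 / √(0.81 × 0.92) = 0.73 / √0.7452 = 0.73 / 0.8632 ≈ 0.85.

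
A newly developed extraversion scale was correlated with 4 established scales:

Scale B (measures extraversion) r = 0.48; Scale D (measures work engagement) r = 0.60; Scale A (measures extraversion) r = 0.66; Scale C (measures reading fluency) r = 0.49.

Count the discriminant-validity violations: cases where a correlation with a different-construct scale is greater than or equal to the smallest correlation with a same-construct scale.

2

Convergent (same construct = extraversion): Scale B, Scale A.
Smallest convergent = 0.48. Discriminant values: 0.60, 0.49; count ≥ 0.48 → 2.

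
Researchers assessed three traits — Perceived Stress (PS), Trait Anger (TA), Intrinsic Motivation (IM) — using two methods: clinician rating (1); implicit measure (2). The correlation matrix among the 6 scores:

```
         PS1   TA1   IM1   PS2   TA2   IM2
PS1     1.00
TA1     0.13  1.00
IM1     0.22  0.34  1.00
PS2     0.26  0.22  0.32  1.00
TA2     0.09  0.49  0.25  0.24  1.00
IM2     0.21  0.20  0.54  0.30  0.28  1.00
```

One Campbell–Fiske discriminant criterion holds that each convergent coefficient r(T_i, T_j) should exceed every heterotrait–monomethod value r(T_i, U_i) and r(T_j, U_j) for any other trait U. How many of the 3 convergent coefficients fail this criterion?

1

Each convergent coefficient versus the relevant comparison correlations:
PS (methods 1·2): 0.26 vs {0.13, 0.24, 0.22, 0.30} → fail.
TA (methods 1·2): 0.49 vs {0.13, 0.24, 0.34, 0.28} → pass.
IM (methods 1·2): 0.54 vs {0.22, 0.30, 0.34, 0.28} → pass.
1 of 3 fail.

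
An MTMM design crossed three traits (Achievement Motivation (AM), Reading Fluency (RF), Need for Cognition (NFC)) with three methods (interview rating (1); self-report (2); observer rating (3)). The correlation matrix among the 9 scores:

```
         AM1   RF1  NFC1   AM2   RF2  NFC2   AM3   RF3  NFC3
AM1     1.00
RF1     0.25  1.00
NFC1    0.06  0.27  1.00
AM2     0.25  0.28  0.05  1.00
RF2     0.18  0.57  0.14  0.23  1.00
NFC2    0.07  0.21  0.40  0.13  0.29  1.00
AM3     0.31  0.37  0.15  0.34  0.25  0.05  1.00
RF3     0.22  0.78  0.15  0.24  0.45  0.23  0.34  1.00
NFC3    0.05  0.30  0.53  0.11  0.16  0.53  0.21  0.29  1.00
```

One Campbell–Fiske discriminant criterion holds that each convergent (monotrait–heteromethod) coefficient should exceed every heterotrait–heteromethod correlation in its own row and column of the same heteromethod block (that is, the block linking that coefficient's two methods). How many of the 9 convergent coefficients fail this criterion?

Checking each validity diagonal entry against its comparison values:
AM (methods 1·2): 0.25 vs {0.18, 0.28, 0.07, 0.05} → fail.
AM (methods 1·3): 0.31 vs {0.22, 0.37, 0.05, 0.15} → fail.
AM (methods 2·3): 0.34 vs {0.24, 0.25, 0.11, 0.05} → pass.
RF (methods 1·2): 0.57 vs {0.28, 0.18, 0.21, 0.14} → pass.
RF (methods 1·3): 0.78 vs {0.37, 0.22, 0.30, 0.15} → pass.
RF (methods 2·3): 0.45 vs {0.25, 0.24, 0.16, 0.23} → pass.
NFC (methods 1·2): 0.40 vs {0.05, 0.07, 0.14, 0.21} → pass.
NFC (methods 1·3): 0.53 vs {0.15, 0.05, 0.15, 0.30} → pass.
NFC (methods 2·3): 0.53 vs {0.05, 0.11, 0.23, 0.16} → pass.
2 of 9 fail.

2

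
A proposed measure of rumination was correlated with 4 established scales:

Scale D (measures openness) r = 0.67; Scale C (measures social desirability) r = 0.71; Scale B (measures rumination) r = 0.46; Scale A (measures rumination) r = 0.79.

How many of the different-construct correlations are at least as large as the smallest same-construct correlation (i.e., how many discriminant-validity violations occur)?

Convergent (same construct = rumination): Scale B, Scale A.
Smallest convergent = 0.46. Discriminant values: 0.67, 0.71; count ≥ 0.46 → 2.

2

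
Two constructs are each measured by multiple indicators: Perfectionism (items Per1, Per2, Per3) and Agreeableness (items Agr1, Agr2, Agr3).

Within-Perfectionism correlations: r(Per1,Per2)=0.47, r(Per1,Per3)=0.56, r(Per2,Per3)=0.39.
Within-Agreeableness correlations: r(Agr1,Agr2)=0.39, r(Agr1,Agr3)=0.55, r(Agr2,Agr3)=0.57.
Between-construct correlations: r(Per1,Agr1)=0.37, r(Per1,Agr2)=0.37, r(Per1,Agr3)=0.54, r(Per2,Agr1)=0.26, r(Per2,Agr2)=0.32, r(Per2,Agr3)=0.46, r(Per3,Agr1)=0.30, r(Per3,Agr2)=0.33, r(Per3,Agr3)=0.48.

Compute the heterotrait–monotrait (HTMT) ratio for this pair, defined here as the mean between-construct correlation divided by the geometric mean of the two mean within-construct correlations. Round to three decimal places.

Between-construct mean = 3.43/9 = 0.3811.
Mean within-Per = 1.42/3 = 0.4733; mean within-Agr = 1.51/3 = 0.5033.
Geometric mean = √(0.4733 × 0.5033) = 0.4881.
HTMT = 0.3811 / 0.4881 = 0.781.

0.781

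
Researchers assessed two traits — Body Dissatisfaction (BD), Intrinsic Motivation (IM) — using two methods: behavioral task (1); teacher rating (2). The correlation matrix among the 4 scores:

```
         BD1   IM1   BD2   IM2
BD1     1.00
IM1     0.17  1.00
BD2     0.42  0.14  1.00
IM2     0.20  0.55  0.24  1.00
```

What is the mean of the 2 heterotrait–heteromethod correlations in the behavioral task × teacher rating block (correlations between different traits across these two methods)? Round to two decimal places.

0.17

HTHM values (method 1 × method 2): 0.20, 0.14; mean = 0.34/2 = 0.17.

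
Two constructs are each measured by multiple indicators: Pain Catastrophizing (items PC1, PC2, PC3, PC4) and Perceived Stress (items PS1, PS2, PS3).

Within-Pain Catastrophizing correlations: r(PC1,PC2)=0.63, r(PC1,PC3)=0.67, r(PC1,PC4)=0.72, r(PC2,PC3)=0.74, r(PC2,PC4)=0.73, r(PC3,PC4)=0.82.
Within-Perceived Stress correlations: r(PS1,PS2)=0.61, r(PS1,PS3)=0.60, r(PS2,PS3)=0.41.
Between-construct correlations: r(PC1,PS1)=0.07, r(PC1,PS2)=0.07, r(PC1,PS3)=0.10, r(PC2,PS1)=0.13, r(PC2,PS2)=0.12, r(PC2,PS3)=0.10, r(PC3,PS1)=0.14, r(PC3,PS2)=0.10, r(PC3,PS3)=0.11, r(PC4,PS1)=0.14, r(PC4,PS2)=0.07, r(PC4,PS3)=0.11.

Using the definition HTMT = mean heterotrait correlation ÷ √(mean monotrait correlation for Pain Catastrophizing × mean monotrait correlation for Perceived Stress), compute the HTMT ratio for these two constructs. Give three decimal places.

0.169

Between-construct mean = 1.26/12 = 0.1050.
Mean within-PC = 4.31/6 = 0.7183; mean within-PS = 1.62/3 = 0.5400.
Geometric mean = √(0.7183 × 0.5400) = 0.6228.
HTMT = 0.1050 / 0.6228 = 0.169.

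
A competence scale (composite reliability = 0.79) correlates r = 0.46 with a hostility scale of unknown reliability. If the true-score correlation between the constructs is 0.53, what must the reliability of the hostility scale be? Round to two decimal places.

0.95

r_true = r_obs / √(r_xx · r_yy) ⇒ 0.53 = 0.46 / √(0.79 · r_yy).
√(0.79 · r_yy) = 0.46 / 0.53 = 0.8679; 0.79 · r_yy = 0.7533; r_yy = 0.7533 / 0.79 ≈ 0.95.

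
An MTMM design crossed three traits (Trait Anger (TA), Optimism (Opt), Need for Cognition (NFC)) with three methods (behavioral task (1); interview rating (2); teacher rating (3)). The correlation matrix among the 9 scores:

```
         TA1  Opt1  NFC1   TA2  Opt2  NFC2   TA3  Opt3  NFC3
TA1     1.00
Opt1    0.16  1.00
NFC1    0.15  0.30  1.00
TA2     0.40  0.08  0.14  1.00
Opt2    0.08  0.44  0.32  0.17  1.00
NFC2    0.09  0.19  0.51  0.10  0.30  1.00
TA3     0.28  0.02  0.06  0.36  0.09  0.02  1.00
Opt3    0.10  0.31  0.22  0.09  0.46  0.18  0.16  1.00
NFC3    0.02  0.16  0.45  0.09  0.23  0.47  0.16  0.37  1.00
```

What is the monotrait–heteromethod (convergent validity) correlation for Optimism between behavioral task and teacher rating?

Same trait (Opt), different methods: r(Opt1, Opt3) = 0.31.

0.31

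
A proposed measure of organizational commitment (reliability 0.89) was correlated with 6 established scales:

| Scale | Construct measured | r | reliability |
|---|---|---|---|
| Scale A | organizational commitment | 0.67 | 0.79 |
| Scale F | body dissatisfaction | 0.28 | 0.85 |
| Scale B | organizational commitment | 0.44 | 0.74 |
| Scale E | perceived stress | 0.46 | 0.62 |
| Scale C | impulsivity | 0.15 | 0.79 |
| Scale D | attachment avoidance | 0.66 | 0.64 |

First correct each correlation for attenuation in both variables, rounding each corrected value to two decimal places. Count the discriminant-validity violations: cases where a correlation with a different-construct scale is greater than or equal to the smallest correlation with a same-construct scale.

Disattenuated r (r / √(r_scale · r_new)):
  Scale A (conv): 0.67 / √(0.79·0.89) = 0.80
  Scale F (disc): 0.28 / √(0.85·0.89) = 0.32
  Scale B (conv): 0.44 / √(0.74·0.89) = 0.54
  Scale E (disc): 0.46 / √(0.62·0.89) = 0.62
  Scale C (disc): 0.15 / √(0.79·0.89) = 0.18
  Scale D (disc): 0.66 / √(0.64·0.89) = 0.87
Smallest convergent = 0.54. Discriminant values: 0.32, 0.62, 0.18, 0.87; count ≥ 0.54 → 2.

2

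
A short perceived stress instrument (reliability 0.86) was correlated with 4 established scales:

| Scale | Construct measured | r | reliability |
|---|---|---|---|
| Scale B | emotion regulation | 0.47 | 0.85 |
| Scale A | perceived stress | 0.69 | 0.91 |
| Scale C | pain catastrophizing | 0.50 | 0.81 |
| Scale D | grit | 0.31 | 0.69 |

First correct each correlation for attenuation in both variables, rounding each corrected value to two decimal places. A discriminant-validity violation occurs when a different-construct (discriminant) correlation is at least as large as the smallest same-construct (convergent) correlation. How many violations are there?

Disattenuated r (r / √(r_scale · r_new)):
  Scale B (disc): 0.47 / √(0.85·0.86) = 0.55
  Scale A (conv): 0.69 / √(0.91·0.86) = 0.78
  Scale C (disc): 0.50 / √(0.81·0.86) = 0.60
  Scale D (disc): 0.31 / √(0.69·0.86) = 0.40
Smallest convergent = 0.78. Discriminant values: 0.55, 0.60, 0.40; count ≥ 0.78 → 0.

0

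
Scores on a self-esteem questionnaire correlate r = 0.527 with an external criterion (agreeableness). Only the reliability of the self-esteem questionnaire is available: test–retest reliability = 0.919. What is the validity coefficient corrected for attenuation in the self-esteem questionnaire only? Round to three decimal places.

0.550

Single correction: r_c = r_obs / √r_xx = 0.527 / √0.919 = 0.527 / 0.9586 ≈ 0.550.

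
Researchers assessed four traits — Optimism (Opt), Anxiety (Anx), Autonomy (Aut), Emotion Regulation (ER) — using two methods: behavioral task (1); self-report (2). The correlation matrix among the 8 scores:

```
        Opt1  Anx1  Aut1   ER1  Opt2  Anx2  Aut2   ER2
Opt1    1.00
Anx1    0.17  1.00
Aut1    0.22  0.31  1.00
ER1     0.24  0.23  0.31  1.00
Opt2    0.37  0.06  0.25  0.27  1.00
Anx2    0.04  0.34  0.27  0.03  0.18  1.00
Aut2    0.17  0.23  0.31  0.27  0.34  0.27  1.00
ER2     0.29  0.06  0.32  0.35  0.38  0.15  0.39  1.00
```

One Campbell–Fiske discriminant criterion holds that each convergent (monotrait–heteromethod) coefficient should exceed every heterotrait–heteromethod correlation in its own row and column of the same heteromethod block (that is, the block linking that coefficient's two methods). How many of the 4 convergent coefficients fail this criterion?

1

Convergent coefficients and their comparison sets:
Opt (methods 1·2): 0.37 vs {0.04, 0.06, 0.17, 0.25, 0.29, 0.27} → pass.
Anx (methods 1·2): 0.34 vs {0.06, 0.04, 0.23, 0.27, 0.06, 0.03} → pass.
Aut (methods 1·2): 0.31 vs {0.25, 0.17, 0.27, 0.23, 0.32, 0.27} → fail.
ER (methods 1·2): 0.35 vs {0.27, 0.29, 0.03, 0.06, 0.27, 0.32} → pass.
1 of 4 fail.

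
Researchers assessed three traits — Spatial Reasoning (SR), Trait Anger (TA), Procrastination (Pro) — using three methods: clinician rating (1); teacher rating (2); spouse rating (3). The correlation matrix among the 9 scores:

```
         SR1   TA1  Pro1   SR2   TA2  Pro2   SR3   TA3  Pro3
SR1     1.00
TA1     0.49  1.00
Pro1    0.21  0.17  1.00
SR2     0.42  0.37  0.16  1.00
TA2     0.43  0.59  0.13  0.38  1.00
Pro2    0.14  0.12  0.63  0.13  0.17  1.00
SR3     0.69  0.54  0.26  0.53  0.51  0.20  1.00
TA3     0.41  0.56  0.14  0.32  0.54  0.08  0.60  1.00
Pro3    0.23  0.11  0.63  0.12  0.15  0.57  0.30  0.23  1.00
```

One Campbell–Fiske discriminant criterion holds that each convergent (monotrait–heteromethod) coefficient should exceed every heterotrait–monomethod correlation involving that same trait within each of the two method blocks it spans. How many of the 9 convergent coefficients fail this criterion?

Convergent coefficients and their comparison sets:
SR (methods 1·2): 0.42 vs {0.49, 0.38, 0.21, 0.13} → fail.
SR (methods 1·3): 0.69 vs {0.49, 0.60, 0.21, 0.30} → pass.
SR (methods 2·3): 0.53 vs {0.38, 0.60, 0.13, 0.30} → fail.
TA (methods 1·2): 0.59 vs {0.49, 0.38, 0.17, 0.17} → pass.
TA (methods 1·3): 0.56 vs {0.49, 0.60, 0.17, 0.23} → fail.
TA (methods 2·3): 0.54 vs {0.38, 0.60, 0.17, 0.23} → fail.
Pro (methods 1·2): 0.63 vs {0.21, 0.13, 0.17, 0.17} → pass.
Pro (methods 1·3): 0.63 vs {0.21, 0.30, 0.17, 0.23} → pass.
Pro (methods 2·3): 0.57 vs {0.13, 0.30, 0.17, 0.23} → pass.
4 of 9 fail.

4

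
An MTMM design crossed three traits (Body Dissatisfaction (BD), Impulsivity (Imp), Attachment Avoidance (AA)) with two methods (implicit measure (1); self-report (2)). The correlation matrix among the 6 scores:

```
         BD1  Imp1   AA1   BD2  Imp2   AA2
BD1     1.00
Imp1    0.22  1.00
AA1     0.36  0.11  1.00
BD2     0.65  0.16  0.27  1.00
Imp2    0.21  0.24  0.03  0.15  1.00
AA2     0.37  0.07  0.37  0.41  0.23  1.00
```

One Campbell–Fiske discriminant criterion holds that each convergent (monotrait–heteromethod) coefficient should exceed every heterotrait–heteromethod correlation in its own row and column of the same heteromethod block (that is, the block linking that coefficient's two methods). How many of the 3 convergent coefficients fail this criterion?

1

Checking each validity diagonal entry against its comparison values:
BD (methods 1·2): 0.65 vs {0.21, 0.16, 0.37, 0.27} → pass.
Imp (methods 1·2): 0.24 vs {0.16, 0.21, 0.07, 0.03} → pass.
AA (methods 1·2): 0.37 vs {0.27, 0.37, 0.03, 0.07} → fail.
1 of 3 fail.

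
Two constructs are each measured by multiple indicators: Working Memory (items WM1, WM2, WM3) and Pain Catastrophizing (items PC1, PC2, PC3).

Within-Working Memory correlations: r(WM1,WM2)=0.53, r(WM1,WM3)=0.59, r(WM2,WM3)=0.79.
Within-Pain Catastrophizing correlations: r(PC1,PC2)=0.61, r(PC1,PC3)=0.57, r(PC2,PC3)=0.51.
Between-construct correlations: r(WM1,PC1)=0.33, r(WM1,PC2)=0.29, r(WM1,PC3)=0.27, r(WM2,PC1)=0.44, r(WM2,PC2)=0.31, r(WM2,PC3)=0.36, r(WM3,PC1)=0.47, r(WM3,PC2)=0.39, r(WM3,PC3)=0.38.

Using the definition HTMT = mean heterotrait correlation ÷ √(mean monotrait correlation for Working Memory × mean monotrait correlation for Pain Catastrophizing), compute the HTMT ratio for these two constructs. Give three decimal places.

0.601

Mean between = 3.24/9 = 0.3600.
Mean within-WM = 1.91/3 = 0.6367; mean within-PC = 1.69/3 = 0.5633.
Geometric mean = √(0.6367 × 0.5633) = 0.5989.
HTMT = 0.3600 / 0.5989 = 0.601.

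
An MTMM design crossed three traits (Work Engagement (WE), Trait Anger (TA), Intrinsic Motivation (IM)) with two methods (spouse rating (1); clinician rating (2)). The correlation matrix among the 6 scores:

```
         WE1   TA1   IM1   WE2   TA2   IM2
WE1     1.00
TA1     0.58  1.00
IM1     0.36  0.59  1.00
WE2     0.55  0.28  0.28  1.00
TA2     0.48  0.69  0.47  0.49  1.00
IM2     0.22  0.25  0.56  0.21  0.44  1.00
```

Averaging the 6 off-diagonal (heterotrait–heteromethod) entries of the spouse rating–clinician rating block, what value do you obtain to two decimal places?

HTHM values (method 1 × method 2): 0.48, 0.22, 0.28, 0.25, 0.28, 0.47; mean = 1.98/6 = 0.33.

0.33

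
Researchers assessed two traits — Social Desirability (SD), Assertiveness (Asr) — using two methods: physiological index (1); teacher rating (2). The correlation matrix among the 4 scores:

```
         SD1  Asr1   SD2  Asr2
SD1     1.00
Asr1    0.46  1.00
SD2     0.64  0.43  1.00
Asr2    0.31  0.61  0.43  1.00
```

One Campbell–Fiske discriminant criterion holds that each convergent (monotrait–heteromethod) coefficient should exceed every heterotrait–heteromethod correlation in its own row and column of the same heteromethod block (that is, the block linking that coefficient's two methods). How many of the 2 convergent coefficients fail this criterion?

0

Convergent coefficients and their comparison sets:
SD (methods 1·2): 0.64 vs {0.31, 0.43} → pass.
Asr (methods 1·2): 0.61 vs {0.43, 0.31} → pass.
0 of 2 fail.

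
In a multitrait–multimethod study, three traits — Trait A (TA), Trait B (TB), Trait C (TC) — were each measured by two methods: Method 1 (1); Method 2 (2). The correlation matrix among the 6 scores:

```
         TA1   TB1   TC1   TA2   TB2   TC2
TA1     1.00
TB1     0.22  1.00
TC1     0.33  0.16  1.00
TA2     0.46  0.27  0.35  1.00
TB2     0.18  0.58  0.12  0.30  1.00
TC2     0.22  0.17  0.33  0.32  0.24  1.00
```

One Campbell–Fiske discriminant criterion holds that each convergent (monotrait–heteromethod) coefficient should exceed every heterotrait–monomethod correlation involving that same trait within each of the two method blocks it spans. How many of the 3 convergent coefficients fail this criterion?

1

Convergent coefficients and their comparison sets:
TA (methods 1·2): 0.46 vs {0.22, 0.30, 0.33, 0.32} → pass.
TB (methods 1·2): 0.58 vs {0.22, 0.30, 0.16, 0.24} → pass.
TC (methods 1·2): 0.33 vs {0.33, 0.32, 0.16, 0.24} → fail.
1 of 3 fail.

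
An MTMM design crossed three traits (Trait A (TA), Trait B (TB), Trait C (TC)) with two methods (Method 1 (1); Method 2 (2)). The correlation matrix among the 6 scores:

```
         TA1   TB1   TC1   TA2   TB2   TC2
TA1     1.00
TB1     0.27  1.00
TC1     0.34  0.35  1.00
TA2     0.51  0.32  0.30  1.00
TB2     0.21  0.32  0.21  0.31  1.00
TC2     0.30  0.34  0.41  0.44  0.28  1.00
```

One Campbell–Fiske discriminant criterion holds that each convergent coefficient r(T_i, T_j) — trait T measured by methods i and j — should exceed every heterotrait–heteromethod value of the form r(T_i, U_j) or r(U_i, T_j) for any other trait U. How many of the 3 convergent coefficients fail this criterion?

1

Each convergent coefficient versus the relevant comparison correlations:
TA (methods 1·2): 0.51 vs {0.21, 0.32, 0.30, 0.30} → pass.
TB (methods 1·2): 0.32 vs {0.32, 0.21, 0.34, 0.21} → fail.
TC (methods 1·2): 0.41 vs {0.30, 0.30, 0.21, 0.34} → pass.
1 of 3 fail.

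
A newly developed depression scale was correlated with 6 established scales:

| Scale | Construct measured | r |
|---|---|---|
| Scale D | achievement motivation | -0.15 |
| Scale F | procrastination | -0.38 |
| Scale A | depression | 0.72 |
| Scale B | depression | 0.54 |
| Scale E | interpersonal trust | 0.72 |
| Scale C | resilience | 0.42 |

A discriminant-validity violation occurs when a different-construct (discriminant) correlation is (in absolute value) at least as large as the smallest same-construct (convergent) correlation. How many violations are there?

Convergent (same construct = depression): Scale A, Scale B.
Smallest convergent = 0.54. Discriminant |r|: 0.15, 0.38, 0.72, 0.42; count ≥ 0.54 → 1.

1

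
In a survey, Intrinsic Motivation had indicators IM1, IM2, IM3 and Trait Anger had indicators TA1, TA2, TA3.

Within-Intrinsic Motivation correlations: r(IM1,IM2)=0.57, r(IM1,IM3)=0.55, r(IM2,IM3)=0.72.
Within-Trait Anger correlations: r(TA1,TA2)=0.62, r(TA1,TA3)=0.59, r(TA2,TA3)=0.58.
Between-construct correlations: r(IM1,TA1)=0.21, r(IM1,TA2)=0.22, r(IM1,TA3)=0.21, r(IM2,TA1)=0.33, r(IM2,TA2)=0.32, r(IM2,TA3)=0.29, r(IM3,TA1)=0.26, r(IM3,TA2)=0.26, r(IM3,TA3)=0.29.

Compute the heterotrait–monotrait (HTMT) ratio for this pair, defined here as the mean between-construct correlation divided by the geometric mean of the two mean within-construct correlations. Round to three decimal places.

0.439

Mean between = 2.39/9 = 0.2656.
Mean within-IM = 1.84/3 = 0.6133; mean within-TA = 1.79/3 = 0.5967.
Geometric mean = √(0.6133 × 0.5967) = 0.6049.
HTMT = 0.2656 / 0.6049 = 0.439.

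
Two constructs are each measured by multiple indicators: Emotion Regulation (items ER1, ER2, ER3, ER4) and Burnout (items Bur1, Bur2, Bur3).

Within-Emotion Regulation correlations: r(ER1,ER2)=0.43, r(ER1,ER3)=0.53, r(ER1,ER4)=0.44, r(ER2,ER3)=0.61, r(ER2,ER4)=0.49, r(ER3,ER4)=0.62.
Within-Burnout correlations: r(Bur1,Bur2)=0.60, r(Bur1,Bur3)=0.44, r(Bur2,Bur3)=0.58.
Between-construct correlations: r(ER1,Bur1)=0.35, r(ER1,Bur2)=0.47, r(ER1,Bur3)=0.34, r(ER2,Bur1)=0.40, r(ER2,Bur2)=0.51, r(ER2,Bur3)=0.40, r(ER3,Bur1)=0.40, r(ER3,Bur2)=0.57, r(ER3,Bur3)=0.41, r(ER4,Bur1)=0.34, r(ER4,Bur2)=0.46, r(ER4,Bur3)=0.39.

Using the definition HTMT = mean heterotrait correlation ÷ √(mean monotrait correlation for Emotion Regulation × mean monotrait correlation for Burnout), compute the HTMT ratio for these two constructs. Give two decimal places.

0.79

Mean between = 5.04/12 = 0.4200.
Mean within-ER = 3.12/6 = 0.5200; mean within-Bur = 1.62/3 = 0.5400.
Geometric mean = √(0.5200 × 0.5400) = 0.5299.
HTMT = 0.4200 / 0.5299 = 0.79.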